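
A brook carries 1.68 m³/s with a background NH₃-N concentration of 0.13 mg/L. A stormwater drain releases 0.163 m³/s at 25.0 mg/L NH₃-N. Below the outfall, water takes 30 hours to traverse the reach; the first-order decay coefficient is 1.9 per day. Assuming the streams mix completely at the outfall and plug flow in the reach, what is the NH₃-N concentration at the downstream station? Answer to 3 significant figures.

0.217 mg/L

Mixed concentration C = ΣQC/ΣQ = (1.680·0.1300 + 0.1630·25.00) / 1.843 = 4.293/1.843 = 2.330 mg/L.
First-order decay: C = 2.330·exp(−k·t) = 2.330·0.09301 = 0.2167 mg/L.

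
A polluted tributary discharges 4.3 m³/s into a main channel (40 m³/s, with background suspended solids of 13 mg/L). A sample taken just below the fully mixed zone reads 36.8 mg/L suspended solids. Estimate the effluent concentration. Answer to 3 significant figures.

Mass balance: 40.00·13.00 + 4.300·Cₑ = 44.30·36.80
→ Cₑ = (44.30·36.80 − 40.00·13.00) / 4.300 = 258.2 mg/L.

258 mg/L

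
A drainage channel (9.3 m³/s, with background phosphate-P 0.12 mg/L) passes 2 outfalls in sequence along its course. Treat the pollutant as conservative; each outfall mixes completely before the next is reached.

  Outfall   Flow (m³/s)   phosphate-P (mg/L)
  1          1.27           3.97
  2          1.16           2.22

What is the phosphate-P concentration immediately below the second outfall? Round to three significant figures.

0.745 mg/L

After outfall 1: Q = 9.300 + 1.270 = 10.57 m³/s; C = (9.300·0.1200 + 1.270·3.970)/10.57 = 0.5826 mg/L.
After outfall 2: Q = 10.57 + 1.160 = 11.73 m³/s; C = (10.57·0.5826 + 1.160·2.220)/11.73 = 0.7445 mg/L.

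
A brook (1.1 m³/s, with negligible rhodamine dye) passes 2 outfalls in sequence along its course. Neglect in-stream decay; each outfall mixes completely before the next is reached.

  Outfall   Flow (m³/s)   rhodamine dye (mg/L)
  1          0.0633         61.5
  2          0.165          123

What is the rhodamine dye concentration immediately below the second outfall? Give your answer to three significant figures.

Outfall 1: combined Q = 1.163 m³/s; C = (1.100·0 + 0.06330·61.50)/1.163 = 3.346 mg/L.
Outfall 2: combined Q = 1.328 m³/s; C = (1.163·3.346 + 0.1650·123.0)/1.328 = 18.21 mg/L.

18.2 mg/L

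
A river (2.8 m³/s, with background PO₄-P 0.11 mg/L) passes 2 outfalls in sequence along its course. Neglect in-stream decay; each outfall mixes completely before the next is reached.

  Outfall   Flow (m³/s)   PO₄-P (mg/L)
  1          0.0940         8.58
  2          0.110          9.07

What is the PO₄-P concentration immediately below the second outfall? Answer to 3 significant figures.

0.703 mg/L

After outfall 1: Q = 2.800 + 0.09400 = 2.894 m³/s; C = (2.800·0.1100 + 0.09400·8.580)/2.894 = 0.3851 mg/L.
After outfall 2: Q = 2.894 + 0.1100 = 3.004 m³/s; C = (2.894·0.3851 + 0.1100·9.070)/3.004 = 0.7031 mg/L.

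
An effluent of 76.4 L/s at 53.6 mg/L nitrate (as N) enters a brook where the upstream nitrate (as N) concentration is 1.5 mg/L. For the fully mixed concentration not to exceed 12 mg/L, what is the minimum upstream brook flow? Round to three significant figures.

303 L/s

Set C_mix = 12: (Q·1.500 + 76.40·53.60) / (Q + 76.40) = 12
→ Q = 76.40·(53.60 − 12)/(12 − 1.500) = 302.7 L/s.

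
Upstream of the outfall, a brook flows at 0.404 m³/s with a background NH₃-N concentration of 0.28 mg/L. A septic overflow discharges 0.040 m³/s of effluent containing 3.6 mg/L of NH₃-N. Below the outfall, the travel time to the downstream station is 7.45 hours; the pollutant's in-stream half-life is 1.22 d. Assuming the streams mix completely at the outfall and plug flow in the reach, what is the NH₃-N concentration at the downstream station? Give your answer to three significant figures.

Conservation of mass: C = (0.4040·0.2800 + 0.04000·3.600) / 0.4440 = 0.2571/0.4440 = 0.5791 mg/L.
Half-life 1.22 d → k = ln 2 / 1.22 = 0.5682 d⁻¹.
Applying C = C₀e^(−kt): 0.5791 × 0.8383 = 0.4855 mg/L.

0.485 mg/L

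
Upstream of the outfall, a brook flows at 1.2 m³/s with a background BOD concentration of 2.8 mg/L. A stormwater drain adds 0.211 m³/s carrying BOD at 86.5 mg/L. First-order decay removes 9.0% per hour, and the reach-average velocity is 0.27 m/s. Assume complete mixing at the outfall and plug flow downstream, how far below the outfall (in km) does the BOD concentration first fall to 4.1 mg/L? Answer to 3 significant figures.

13.6 km

Mixed concentration C = ΣQC/ΣQ = (1.200·2.800 + 0.2110·86.50) / 1.411 = 21.61/1.411 = 15.32 mg/L.
9.0%/h lost → k = −ln(1 − 0.09) = 0.09431 h⁻¹.
Set 15.32·exp(−k·t) = 4.1 → t = ln(15.32/4.1)/k = 50310 s = 13.97 h.
Distance = v·t = 0.27·50310 = 13580 m = 13.58 km.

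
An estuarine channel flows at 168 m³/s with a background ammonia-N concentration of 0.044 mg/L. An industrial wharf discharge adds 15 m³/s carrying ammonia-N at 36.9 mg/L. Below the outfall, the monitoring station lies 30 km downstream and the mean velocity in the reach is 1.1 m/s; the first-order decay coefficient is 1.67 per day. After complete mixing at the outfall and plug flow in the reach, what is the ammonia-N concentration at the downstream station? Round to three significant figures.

1.81 mg/L

After mixing, C = (168.0·0.04400 + 15.00·36.90) / 183.0 = 560.9/183.0 = 3.065 mg/L.
Travel time t = 30·1000 / 1.1 = 27270 s = 7.576 h.
Decay over the reach: 3.065·exp(−kt) = 3.065·0.5903 = 1.809 mg/L.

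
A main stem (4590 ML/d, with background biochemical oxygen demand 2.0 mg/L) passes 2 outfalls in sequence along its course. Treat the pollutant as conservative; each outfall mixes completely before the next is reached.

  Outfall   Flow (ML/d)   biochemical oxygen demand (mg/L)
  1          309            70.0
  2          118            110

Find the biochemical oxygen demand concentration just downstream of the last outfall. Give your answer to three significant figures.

Below outfall 1: Q → 4899 ML/d, C = (4590·2.000 + 309.0·70.00)/4899 = 6.289 mg/L.
Below outfall 2: Q → 5017 ML/d, C = (4899·6.289 + 118.0·110.0)/5017 = 8.728 mg/L.

8.73 mg/L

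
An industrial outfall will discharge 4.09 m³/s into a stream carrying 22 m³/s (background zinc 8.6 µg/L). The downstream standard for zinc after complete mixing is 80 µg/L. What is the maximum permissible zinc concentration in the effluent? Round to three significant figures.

At the limit, (Qr·Cr + Qe·Cₑ)/(Qr + Qe) = 80:
Cₑ = (26.09·80 − 22.00·8.600) / 4.090 = 464.1 µg/L.

464 µg/L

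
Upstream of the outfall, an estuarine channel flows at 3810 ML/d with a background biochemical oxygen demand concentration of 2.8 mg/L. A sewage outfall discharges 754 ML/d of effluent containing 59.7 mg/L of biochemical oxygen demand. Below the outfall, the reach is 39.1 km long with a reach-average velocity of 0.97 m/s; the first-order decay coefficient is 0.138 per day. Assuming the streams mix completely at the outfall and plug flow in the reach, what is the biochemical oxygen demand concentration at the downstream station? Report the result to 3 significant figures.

11.4 mg/L

After mixing, C = (3810·2.800 + 754.0·59.70) / 4564 = 55680/4564 = 12.20 mg/L.
Travel time t = 39.1·1000 / 0.97 = 40310 s = 11.20 h.
After decay, C = 12.20 × e^(−kt) = 12.20 × 0.9376 = 11.44 mg/L.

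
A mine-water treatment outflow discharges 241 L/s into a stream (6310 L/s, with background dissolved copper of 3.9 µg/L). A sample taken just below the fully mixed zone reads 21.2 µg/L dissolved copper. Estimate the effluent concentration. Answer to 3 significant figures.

Mass balance: 6310·3.900 + 241.0·Cₑ = 6551·21.20
→ Cₑ = (6551·21.20 − 6310·3.900) / 241.0 = 474.2 µg/L.

474 µg/L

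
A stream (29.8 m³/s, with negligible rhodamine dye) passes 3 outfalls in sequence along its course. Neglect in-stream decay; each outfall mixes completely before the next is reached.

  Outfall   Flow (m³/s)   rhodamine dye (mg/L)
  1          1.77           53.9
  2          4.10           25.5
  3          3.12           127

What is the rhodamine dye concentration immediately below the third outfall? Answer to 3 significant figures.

After outfall 1: Q = 29.80 + 1.770 = 31.57 m³/s; C = (29.80·0 + 1.770·53.90)/31.57 = 3.022 mg/L.
After outfall 2: Q = 31.57 + 4.100 = 35.67 m³/s; C = (31.57·3.022 + 4.100·25.50)/35.67 = 5.606 mg/L.
After outfall 3: Q = 35.67 + 3.120 = 38.79 m³/s; C = (35.67·5.606 + 3.120·127.0)/38.79 = 15.37 mg/L.

15.4 mg/L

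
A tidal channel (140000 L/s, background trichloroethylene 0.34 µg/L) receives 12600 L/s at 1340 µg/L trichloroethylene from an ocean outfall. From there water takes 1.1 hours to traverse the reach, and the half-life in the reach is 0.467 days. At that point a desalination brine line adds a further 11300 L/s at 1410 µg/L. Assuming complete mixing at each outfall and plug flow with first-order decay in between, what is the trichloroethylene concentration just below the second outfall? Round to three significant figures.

Mixed concentration C = ΣQC/ΣQ = (140000·0.3400 + 12600·1340) / 152600 = 16930000/152600 = 111.0 µg/L; combined flow 152600 L/s.
Half-life 0.467 d → k = ln 2 / 0.467 = 1.484 d⁻¹.
Applying C = C₀e^(−kt): 111.0 × 0.9342 = 103.7 µg/L.
At the second outfall, C = (152600·103.7 + 11300·1410) / (152600 + 11300) = 193.7 µg/L.

194 µg/L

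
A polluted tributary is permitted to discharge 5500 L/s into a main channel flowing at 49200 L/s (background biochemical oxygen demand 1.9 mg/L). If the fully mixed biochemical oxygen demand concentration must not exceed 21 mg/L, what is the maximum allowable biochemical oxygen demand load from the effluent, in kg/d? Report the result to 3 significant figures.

91200 kg/d

Mass balance at the limit: 49200·1.900 + 5500·Cₑ = 54700·21 → Cₑ = 191.9 mg/L.
5500 L/s = 5.500 m³/s. Load = 5.500 m³/s × 191.9 g/m³ × 86 400 s/d = 91170 kg/d.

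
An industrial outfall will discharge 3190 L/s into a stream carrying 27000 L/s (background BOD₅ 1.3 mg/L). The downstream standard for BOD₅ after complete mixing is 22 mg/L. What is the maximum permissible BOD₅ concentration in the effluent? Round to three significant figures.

At the limit, (Qr·Cr + Qe·Cₑ)/(Qr + Qe) = 22:
Cₑ = (30190·22 − 27000·1.300) / 3190 = 197.2 mg/L.

197 mg/L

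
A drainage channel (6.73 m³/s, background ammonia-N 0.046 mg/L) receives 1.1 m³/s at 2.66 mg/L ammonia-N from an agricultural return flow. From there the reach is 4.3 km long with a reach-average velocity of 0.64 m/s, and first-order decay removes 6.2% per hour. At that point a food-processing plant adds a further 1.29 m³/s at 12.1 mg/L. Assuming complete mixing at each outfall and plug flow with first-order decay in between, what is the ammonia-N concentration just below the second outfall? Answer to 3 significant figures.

Mixed concentration C = ΣQC/ΣQ = (6.730·0.04600 + 1.100·2.660) / 7.830 = 3.236/7.830 = 0.4132 mg/L; combined flow 7.830 m³/s.
Travel time t = 4.3·1000 / 0.64 = 6719 s = 1.866 h.
6.2%/h lost → k = −ln(1 − 0.062) = 0.06401 h⁻¹.
After decay, C = 0.4132 × e^(−kt) = 0.4132 × 0.8874 = 0.3667 mg/L.
Second outfall: C = (7.830·0.3667 + 1.290·12.10)/9.120 = 2.026 mg/L.

2.03 mg/L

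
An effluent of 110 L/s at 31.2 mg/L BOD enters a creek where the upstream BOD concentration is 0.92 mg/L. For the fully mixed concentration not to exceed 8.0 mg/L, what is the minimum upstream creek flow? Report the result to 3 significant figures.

Set C_mix = 8.0: (Q·0.9200 + 110.0·31.20) / (Q + 110.0) = 8.0
→ Q = 110.0·(31.20 − 8.0)/(8.0 − 0.9200) = 360.5 L/s.

360 L/s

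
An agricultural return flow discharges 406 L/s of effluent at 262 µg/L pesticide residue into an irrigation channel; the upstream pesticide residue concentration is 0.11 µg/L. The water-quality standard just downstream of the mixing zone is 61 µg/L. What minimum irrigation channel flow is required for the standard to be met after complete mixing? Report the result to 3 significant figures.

Set C_mix = 61: (Q·0.1100 + 406.0·262.0) / (Q + 406.0) = 61
→ Q = 406.0·(262.0 − 61)/(61 − 0.1100) = 1340 L/s.

1340 L/s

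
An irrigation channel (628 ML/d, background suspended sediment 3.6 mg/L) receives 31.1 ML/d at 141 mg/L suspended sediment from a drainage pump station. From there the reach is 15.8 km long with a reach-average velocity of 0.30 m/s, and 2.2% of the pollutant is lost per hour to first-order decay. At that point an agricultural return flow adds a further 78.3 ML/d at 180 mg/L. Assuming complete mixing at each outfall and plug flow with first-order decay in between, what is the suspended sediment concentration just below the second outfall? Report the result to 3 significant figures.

Conservation of mass: C = (628.0·3.600 + 31.10·141.0) / 659.1 = 6646/659.1 = 10.08 mg/L; combined flow 659.1 ML/d.
Travel time t = 15.8·1000 / 0.30 = 52670 s = 14.63 h.
2.2%/h lost → k = −ln(1 − 0.022) = 0.02225 h⁻¹.
Applying C = C₀e^(−kt): 10.08 × 0.7222 = 7.282 mg/L.
Second outfall: C = (659.1·7.282 + 78.30·180.0)/737.4 = 25.62 mg/L.

25.6 mg/L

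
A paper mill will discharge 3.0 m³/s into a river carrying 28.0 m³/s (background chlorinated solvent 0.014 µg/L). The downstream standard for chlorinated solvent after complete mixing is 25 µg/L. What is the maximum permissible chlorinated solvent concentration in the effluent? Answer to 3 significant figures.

At the limit, (Qr·Cr + Qe·Cₑ)/(Qr + Qe) = 25:
Cₑ = (31.00·25 − 28.00·0.01400) / 3.000 = 258.2 µg/L.

258 µg/L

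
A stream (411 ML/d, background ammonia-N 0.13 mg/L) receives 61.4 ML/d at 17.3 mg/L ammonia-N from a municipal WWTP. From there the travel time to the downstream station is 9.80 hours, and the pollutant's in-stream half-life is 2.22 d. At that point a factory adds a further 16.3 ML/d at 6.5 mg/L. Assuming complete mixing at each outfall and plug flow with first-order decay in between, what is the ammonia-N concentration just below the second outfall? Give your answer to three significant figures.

2.23 mg/L

Conservation of mass: C = (411.0·0.1300 + 61.40·17.30) / 472.4 = 1116/472.4 = 2.362 mg/L; combined flow 472.4 ML/d.
Half-life 2.22 d → k = ln 2 / 2.22 = 0.3122 d⁻¹.
Applying C = C₀e^(−kt): 2.362 × 0.8803 = 2.079 mg/L.
At the second outfall, C = (472.4·2.079 + 16.30·6.500) / (472.4 + 16.30) = 2.226 mg/L.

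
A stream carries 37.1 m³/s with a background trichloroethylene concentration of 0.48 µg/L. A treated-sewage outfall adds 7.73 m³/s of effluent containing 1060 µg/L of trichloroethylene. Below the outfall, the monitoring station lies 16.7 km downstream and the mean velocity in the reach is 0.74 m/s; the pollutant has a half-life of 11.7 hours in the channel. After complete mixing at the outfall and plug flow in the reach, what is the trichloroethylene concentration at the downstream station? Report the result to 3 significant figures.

After mixing, C = (37.10·0.4800 + 7.730·1060) / 44.83 = 8212/44.83 = 183.2 µg/L.
Travel time t = 16.7·1000 / 0.74 = 22570 s = 6.269 h.
Half-life 11.7 h → k = ln 2 / 11.7 = 0.05924 h⁻¹ = 1.422 d⁻¹.
Applying C = C₀e^(−kt): 183.2 × 0.6898 = 126.3 µg/L.

126 µg/L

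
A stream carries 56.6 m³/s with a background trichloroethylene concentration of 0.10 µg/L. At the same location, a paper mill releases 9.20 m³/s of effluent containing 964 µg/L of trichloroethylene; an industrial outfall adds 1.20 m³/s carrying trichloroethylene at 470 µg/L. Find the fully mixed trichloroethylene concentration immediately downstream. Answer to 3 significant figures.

Mass balance: C = (56.60·0.1000 + 9.200·964.0 + 1.200·470.0) / 67.00 = 9438/67.00 = 140.9 µg/L.

141 µg/L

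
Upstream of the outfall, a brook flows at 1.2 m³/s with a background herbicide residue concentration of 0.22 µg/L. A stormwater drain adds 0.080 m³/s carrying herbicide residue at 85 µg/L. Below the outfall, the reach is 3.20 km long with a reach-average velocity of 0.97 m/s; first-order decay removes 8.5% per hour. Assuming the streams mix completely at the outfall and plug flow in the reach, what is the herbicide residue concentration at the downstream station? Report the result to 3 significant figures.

5.09 µg/L

Mass balance: C = (1.200·0.2200 + 0.08000·85.00) / 1.280 = 7.064/1.280 = 5.519 µg/L.
Travel time t = 3.20·1000 / 0.97 = 3299 s = 0.9164 h.
8.5%/h lost → k = −ln(1 − 0.085) = 0.08883 h⁻¹.
Decay over the reach: 5.519·exp(−kt) = 5.519·0.9218 = 5.087 µg/L.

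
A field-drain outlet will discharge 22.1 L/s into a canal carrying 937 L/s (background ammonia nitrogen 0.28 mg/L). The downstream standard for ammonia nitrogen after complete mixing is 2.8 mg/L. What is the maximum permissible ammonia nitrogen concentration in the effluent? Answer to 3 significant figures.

At the limit, (Qr·Cr + Qe·Cₑ)/(Qr + Qe) = 2.8:
Cₑ = (959.1·2.8 − 937.0·0.2800) / 22.10 = 109.6 mg/L.

110 mg/L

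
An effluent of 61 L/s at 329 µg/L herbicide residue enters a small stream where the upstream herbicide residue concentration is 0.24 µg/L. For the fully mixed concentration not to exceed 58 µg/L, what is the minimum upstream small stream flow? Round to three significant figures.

286 L/s

Set C_mix = 58: (Q·0.2400 + 61.00·329.0) / (Q + 61.00) = 58
→ Q = 61.00·(329.0 − 58)/(58 − 0.2400) = 286.2 L/s.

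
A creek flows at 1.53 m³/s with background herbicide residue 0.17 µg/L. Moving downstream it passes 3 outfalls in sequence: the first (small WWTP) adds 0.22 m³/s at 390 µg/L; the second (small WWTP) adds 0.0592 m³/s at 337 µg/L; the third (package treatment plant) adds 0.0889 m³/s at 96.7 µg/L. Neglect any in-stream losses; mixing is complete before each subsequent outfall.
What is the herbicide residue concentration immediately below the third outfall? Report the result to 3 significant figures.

After outfall 1: Q = 1.530 + 0.2200 = 1.750 m³/s; C = (1.530·0.1700 + 0.2200·390.0)/1.750 = 49.18 µg/L.
After outfall 2: Q = 1.750 + 0.05920 = 1.809 m³/s; C = (1.750·49.18 + 0.05920·337.0)/1.809 = 58.60 µg/L.
After outfall 3: Q = 1.809 + 0.08890 = 1.898 m³/s; C = (1.809·58.60 + 0.08890·96.70)/1.898 = 60.38 µg/L.

60.4 µg/L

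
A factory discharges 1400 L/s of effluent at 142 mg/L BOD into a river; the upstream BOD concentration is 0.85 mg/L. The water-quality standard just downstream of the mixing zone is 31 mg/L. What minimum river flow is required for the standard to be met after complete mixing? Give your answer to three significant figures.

5150 L/s

Set C_mix = 31: (Q·0.8500 + 1400·142.0) / (Q + 1400) = 31
→ Q = 1400·(142.0 − 31)/(31 − 0.8500) = 5154 L/s.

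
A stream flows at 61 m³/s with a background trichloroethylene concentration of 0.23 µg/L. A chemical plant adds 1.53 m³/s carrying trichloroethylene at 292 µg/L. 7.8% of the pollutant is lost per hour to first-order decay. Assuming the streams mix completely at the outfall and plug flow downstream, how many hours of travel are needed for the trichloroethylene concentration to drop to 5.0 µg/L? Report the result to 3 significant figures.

Mass balance: C = (61.00·0.2300 + 1.530·292.0) / 62.53 = 460.8/62.53 = 7.369 µg/L.
7.8%/h lost → k = −ln(1 − 0.078) = 0.08121 h⁻¹.
7.369·exp(−k·t) = 5.0 → t = ln(7.369/5.0)/k = 17190 s = 4.776 h.

4.78 h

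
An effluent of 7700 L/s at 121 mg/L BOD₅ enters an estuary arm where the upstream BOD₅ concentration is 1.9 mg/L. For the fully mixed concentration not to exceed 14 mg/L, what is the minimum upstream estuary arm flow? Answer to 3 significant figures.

Set C_mix = 14: (Q·1.900 + 7700·121.0) / (Q + 7700) = 14
→ Q = 7700·(121.0 − 14)/(14 − 1.900) = 68090 L/s.

68100 L/s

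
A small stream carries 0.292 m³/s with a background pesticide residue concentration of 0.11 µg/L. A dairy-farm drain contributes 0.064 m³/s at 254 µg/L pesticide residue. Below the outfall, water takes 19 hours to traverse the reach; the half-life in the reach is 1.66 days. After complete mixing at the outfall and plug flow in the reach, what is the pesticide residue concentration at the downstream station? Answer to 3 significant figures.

Flow-weighted average: C = (0.2920·0.1100 + 0.06400·254.0) / 0.3560 = 16.29/0.3560 = 45.75 µg/L.
Half-life 1.66 d → k = ln 2 / 1.66 = 0.4176 d⁻¹.
After decay, C = 45.75 × e^(−kt) = 45.75 × 0.7185 = 32.87 µg/L.

32.9 µg/L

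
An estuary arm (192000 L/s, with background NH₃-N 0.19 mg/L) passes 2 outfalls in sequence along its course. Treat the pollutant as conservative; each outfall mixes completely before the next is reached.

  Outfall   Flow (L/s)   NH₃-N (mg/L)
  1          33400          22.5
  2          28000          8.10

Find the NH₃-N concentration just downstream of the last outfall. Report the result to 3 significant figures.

4.00 mg/L

Outfall 1: combined Q = 225400 L/s; C = (192000·0.1900 + 33400·22.50)/225400 = 3.496 mg/L.
Outfall 2: combined Q = 253400 L/s; C = (225400·3.496 + 28000·8.100)/253400 = 4.005 mg/L.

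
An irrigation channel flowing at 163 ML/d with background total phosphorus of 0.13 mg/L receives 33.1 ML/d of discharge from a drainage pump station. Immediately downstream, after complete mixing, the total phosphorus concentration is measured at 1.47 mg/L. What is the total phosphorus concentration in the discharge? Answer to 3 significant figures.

8.07 mg/L

Mass balance: 163.0·0.1300 + 33.10·Cₑ = 196.1·1.470
→ Cₑ = (196.1·1.470 − 163.0·0.1300) / 33.10 = 8.069 mg/L.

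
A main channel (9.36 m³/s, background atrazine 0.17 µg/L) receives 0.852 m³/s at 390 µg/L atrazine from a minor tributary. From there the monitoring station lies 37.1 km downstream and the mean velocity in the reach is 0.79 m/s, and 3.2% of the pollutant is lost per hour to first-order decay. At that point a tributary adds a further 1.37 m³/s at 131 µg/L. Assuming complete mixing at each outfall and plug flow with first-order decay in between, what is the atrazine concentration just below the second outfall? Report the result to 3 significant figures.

34.4 µg/L

Mass balance: C = (9.360·0.1700 + 0.8520·390.0) / 10.21 = 333.9/10.21 = 32.69 µg/L; combined flow 10.21 m³/s.
Travel time t = 37.1·1000 / 0.79 = 46960 s = 13.05 h.
3.2%/h lost → k = −ln(1 − 0.032) = 0.03252 h⁻¹.
First-order decay: C = 32.69·exp(−k·t) = 32.69·0.6543 = 21.39 µg/L.
At the second outfall, C = (10.21·21.39 + 1.370·131.0) / (10.21 + 1.370) = 34.36 µg/L.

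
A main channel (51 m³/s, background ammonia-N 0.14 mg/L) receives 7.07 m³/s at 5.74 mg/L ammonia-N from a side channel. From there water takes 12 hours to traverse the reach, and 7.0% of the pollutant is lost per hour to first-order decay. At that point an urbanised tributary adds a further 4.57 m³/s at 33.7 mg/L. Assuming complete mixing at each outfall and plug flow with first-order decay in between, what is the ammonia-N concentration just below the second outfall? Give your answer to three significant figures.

2.78 mg/L

Flow-weighted average: C = (51.00·0.1400 + 7.070·5.740) / 58.07 = 47.72/58.07 = 0.8218 mg/L; combined flow 58.07 m³/s.
7.0%/h lost → k = −ln(1 − 0.07) = 0.07257 h⁻¹.
Applying C = C₀e^(−kt): 0.8218 × 0.4186 = 0.3440 mg/L.
Second outfall: C = (58.07·0.3440 + 4.570·33.70)/62.64 = 2.778 mg/L.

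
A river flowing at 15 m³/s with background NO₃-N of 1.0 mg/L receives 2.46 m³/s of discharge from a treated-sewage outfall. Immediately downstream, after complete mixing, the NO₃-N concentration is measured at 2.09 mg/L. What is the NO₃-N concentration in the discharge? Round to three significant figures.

Mass balance: 15.00·1.000 + 2.460·Cₑ = 17.46·2.090
→ Cₑ = (17.46·2.090 − 15.00·1.000) / 2.460 = 8.736 mg/L.

8.74 mg/L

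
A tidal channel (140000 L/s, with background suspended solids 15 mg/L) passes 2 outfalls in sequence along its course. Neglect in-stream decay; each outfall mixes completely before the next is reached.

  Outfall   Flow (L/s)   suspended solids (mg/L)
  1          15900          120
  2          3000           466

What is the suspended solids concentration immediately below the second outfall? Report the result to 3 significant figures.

34.0 mg/L

Outfall 1: combined Q = 155900 L/s; C = (140000·15.00 + 15900·120.0)/155900 = 25.71 mg/L.
Outfall 2: combined Q = 158900 L/s; C = (155900·25.71 + 3000·466.0)/158900 = 34.02 mg/L.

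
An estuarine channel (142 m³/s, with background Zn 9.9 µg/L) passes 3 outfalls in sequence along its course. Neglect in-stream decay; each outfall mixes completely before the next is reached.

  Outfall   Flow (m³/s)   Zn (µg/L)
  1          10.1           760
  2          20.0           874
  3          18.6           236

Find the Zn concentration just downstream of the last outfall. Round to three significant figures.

162 µg/L

Outfall 1: combined Q = 152.1 m³/s; C = (142.0·9.900 + 10.10·760.0)/152.1 = 59.71 µg/L.
Outfall 2: combined Q = 172.1 m³/s; C = (152.1·59.71 + 20.00·874.0)/172.1 = 154.3 µg/L.
Outfall 3: combined Q = 190.7 m³/s; C = (172.1·154.3 + 18.60·236.0)/190.7 = 162.3 µg/L.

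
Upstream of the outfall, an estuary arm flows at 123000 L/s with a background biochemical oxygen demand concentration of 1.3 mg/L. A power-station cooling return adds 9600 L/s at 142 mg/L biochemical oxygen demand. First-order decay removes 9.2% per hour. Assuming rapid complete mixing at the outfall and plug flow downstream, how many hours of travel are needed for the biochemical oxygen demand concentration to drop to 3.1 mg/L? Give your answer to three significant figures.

13.6 h

Conservation of mass: C = (123000·1.300 + 9600·142.0) / 132600 = 1523000/132600 = 11.49 mg/L.
9.2%/h lost → k = −ln(1 − 0.092) = 0.09651 h⁻¹.
11.49·exp(−k·t) = 3.1 → t = ln(11.49/3.1)/k = 48860 s = 13.57 h.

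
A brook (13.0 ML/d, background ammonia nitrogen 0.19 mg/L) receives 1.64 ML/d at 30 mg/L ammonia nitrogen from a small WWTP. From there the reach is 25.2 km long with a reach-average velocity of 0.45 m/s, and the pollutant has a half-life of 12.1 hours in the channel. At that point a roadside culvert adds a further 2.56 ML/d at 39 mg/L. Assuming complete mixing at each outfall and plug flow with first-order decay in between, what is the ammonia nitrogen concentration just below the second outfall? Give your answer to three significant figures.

7.04 mg/L

After mixing, C = (13.00·0.1900 + 1.640·30.00) / 14.64 = 51.67/14.64 = 3.529 mg/L; combined flow 14.64 ML/d.
Travel time t = 25.2·1000 / 0.45 = 56000 s = 15.56 h.
Half-life 12.1 h → k = ln 2 / 12.1 = 0.05728 h⁻¹ = 1.375 d⁻¹.
First-order decay: C = 3.529·exp(−k·t) = 3.529·0.4102 = 1.448 mg/L.
At the second outfall, C = (14.64·1.448 + 2.560·39.00) / (14.64 + 2.560) = 7.037 mg/L.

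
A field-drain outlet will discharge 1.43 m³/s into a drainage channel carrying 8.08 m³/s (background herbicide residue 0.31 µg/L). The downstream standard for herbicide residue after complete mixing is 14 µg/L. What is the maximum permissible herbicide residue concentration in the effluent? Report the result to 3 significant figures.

At the limit, (Qr·Cr + Qe·Cₑ)/(Qr + Qe) = 14:
Cₑ = (9.510·14 − 8.080·0.3100) / 1.430 = 91.35 µg/L.

91.4 µg/L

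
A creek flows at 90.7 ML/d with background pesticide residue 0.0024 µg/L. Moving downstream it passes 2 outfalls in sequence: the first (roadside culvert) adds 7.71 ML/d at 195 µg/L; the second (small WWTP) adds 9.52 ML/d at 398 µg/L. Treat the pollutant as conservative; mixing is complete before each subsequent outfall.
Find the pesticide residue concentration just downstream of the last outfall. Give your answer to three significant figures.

After outfall 1: Q = 90.70 + 7.710 = 98.41 ML/d; C = (90.70·0.002400 + 7.710·195.0)/98.41 = 15.28 µg/L.
After outfall 2: Q = 98.41 + 9.520 = 107.9 ML/d; C = (98.41·15.28 + 9.520·398.0)/107.9 = 49.04 µg/L.

49.0 µg/L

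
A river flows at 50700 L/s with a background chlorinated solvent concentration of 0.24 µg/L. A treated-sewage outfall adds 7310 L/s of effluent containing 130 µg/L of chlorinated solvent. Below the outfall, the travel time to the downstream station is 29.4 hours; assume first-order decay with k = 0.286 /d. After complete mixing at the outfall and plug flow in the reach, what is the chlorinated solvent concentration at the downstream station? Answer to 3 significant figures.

11.7 µg/L

Flow-weighted average: C = (50700·0.2400 + 7310·130.0) / 58010 = 962500/58010 = 16.59 µg/L.
Decay over the reach: 16.59·exp(−kt) = 16.59·0.7044 = 11.69 µg/L.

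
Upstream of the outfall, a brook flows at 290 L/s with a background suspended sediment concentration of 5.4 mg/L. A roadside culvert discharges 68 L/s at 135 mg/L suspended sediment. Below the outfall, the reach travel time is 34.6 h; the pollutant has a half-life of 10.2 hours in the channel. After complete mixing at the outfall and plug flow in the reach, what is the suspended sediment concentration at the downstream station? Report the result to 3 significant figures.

After mixing, C = (290.0·5.400 + 68.00·135.0) / 358.0 = 10750/358.0 = 30.02 mg/L.
Half-life 10.2 h → k = ln 2 / 10.2 = 0.06796 h⁻¹ = 1.631 d⁻¹.
After decay, C = 30.02 × e^(−kt) = 30.02 × 0.09525 = 2.859 mg/L.

2.86 mg/L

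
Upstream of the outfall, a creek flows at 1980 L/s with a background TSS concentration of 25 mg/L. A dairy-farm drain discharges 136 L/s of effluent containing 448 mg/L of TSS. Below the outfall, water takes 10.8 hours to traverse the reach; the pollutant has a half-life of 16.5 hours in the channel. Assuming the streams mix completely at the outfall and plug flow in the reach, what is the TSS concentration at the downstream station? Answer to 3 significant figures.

Conservation of mass: C = (1980·25.00 + 136.0·448.0) / 2116 = 110400/2116 = 52.19 mg/L.
Half-life 16.5 h → k = ln 2 / 16.5 = 0.04201 h⁻¹ = 1.008 d⁻¹.
Decay over the reach: 52.19·exp(−kt) = 52.19·0.6353 = 33.15 mg/L.

33.2 mg/L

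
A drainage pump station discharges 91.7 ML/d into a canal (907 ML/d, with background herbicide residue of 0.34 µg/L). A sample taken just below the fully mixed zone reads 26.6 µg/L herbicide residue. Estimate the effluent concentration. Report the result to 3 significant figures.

286 µg/L

Mass balance: 907.0·0.3400 + 91.70·Cₑ = 998.7·26.60
→ Cₑ = (998.7·26.60 − 907.0·0.3400) / 91.70 = 286.3 µg/L.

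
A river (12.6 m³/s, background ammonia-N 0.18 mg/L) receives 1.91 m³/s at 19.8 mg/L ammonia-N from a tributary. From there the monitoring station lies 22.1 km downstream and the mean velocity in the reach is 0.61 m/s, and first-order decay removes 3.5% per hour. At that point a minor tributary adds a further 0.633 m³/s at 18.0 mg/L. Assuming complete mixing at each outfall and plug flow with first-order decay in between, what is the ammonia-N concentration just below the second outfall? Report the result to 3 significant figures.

2.60 mg/L

Conservation of mass: C = (12.60·0.1800 + 1.910·19.80) / 14.51 = 40.09/14.51 = 2.763 mg/L; combined flow 14.51 m³/s.
Travel time t = 22.1·1000 / 0.61 = 36230 s = 10.06 h.
3.5%/h lost → k = −ln(1 − 0.035) = 0.03563 h⁻¹.
After decay, C = 2.763 × e^(−kt) = 2.763 × 0.6987 = 1.930 mg/L.
At the second outfall, C = (14.51·1.930 + 0.6330·18.00) / (14.51 + 0.6330) = 2.602 mg/L.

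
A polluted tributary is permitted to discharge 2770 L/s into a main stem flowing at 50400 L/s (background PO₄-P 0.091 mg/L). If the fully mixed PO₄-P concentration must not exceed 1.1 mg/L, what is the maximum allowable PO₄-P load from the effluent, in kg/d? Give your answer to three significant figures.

Mass balance at the limit: 50400·0.09100 + 2770·Cₑ = 53170·1.1 → Cₑ = 19.46 mg/L.
2770 L/s = 2.770 m³/s. Load = 2.770 m³/s × 19.46 g/m³ × 86 400 s/d = 4657 kg/d.

4660 kg/d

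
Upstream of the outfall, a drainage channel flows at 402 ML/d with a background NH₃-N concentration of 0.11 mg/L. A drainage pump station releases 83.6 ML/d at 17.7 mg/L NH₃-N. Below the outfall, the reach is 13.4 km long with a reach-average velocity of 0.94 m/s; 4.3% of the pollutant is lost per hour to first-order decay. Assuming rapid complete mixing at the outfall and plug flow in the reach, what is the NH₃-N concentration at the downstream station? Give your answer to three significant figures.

2.64 mg/L

Mass balance: C = (402.0·0.1100 + 83.60·17.70) / 485.6 = 1524/485.6 = 3.138 mg/L.
Travel time t = 13.4·1000 / 0.94 = 14260 s = 3.960 h.
4.3%/h lost → k = −ln(1 − 0.043) = 0.04395 h⁻¹.
Applying C = C₀e^(−kt): 3.138 × 0.8403 = 2.637 mg/L.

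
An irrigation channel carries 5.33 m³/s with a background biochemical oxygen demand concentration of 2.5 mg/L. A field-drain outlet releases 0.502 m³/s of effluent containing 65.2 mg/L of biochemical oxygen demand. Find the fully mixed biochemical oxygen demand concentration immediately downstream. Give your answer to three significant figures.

7.90 mg/L

After mixing, C = (5.330·2.500 + 0.5020·65.20) / 5.832 = 46.06/5.832 = 7.897 mg/L.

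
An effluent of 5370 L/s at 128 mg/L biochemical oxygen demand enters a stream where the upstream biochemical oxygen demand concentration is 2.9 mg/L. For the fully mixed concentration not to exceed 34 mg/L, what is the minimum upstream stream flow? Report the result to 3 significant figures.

Set C_mix = 34: (Q·2.900 + 5370·128.0) / (Q + 5370) = 34
→ Q = 5370·(128.0 − 34)/(34 − 2.900) = 16230 L/s.

16200 L/s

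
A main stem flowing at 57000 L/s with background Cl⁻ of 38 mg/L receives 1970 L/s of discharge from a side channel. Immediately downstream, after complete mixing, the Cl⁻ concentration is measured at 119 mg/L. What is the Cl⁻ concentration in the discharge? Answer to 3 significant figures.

2460 mg/L

Mass balance: 57000·38.00 + 1970·Cₑ = 58970·119.0
→ Cₑ = (58970·119.0 − 57000·38.00) / 1970 = 2463 mg/L.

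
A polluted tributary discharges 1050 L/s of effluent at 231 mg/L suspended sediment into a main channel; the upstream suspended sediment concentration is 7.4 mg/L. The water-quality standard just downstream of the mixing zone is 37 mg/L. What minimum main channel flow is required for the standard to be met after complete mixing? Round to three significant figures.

Set C_mix = 37: (Q·7.400 + 1050·231.0) / (Q + 1050) = 37
→ Q = 1050·(231.0 − 37)/(37 − 7.400) = 6882 L/s.

6880 L/s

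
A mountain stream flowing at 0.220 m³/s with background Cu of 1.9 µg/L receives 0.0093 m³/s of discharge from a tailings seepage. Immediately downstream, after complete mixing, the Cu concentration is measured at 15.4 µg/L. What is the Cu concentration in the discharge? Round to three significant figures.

Mass balance: 0.2200·1.900 + 0.009300·Cₑ = 0.2293·15.40
→ Cₑ = (0.2293·15.40 − 0.2200·1.900) / 0.009300 = 334.8 µg/L.

335 µg/L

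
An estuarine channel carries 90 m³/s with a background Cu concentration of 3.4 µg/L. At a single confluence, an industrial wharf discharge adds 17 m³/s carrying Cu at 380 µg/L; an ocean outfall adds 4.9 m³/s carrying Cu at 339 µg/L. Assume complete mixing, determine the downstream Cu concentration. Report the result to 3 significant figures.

After mixing, C = (90.00·3.400 + 17.00·380.0 + 4.900·339.0) / 111.9 = 8427/111.9 = 75.31 µg/L.

75.3 µg/L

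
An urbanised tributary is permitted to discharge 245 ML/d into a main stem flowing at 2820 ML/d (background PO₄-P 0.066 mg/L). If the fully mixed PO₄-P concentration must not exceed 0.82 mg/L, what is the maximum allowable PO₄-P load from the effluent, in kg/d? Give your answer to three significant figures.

Mass balance at the limit: 2820·0.06600 + 245.0·Cₑ = 3065·0.82 → Cₑ = 9.499 mg/L.
245.0 ML/d = 2.836 m³/s. Load = 2.836 m³/s × 9.499 g/m³ × 86 400 s/d = 2327 kg/d.

2330 kg/d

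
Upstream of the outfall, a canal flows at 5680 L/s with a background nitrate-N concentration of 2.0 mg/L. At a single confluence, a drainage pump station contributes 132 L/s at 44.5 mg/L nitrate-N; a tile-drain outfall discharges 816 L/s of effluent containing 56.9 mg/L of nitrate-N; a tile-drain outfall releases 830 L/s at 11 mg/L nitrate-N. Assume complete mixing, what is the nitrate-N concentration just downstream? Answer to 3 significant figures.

Mixed concentration C = ΣQC/ΣQ = (5680·2.000 + 132.0·44.50 + 816.0·56.90 + 830.0·11.00) / 7458 = 72790/7458 = 9.761 mg/L.

9.76 mg/L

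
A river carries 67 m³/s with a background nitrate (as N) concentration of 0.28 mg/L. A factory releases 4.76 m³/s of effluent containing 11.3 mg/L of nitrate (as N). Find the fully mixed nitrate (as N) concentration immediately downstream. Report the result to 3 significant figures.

After mixing, C = (67.00·0.2800 + 4.760·11.30) / 71.76 = 72.55/71.76 = 1.011 mg/L.

1.01 mg/L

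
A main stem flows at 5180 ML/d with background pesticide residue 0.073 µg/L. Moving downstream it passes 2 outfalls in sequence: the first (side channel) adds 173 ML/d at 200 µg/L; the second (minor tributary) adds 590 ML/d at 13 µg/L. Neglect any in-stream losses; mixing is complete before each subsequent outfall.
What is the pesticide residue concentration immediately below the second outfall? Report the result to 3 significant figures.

7.18 µg/L

Outfall 1: combined Q = 5353 ML/d; C = (5180·0.07300 + 173.0·200.0)/5353 = 6.534 µg/L.
Outfall 2: combined Q = 5943 ML/d; C = (5353·6.534 + 590.0·13.00)/5943 = 7.176 µg/L.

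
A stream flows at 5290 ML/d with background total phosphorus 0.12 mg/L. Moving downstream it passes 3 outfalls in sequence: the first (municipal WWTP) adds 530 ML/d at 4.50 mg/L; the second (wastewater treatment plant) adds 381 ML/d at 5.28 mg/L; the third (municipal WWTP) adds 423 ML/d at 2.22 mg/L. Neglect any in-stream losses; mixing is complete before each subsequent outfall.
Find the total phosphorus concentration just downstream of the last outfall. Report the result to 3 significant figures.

0.901 mg/L

After outfall 1: Q = 5290 + 530.0 = 5820 ML/d; C = (5290·0.1200 + 530.0·4.500)/5820 = 0.5189 mg/L.
After outfall 2: Q = 5820 + 381.0 = 6201 ML/d; C = (5820·0.5189 + 381.0·5.280)/6201 = 0.8114 mg/L.
After outfall 3: Q = 6201 + 423.0 = 6624 ML/d; C = (6201·0.8114 + 423.0·2.220)/6624 = 0.9013 mg/L.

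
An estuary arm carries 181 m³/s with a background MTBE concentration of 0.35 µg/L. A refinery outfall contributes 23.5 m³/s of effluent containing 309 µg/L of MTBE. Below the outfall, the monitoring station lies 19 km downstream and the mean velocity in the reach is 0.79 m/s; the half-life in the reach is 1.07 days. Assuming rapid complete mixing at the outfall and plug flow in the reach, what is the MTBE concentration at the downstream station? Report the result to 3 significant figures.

Mixed concentration C = ΣQC/ΣQ = (181.0·0.3500 + 23.50·309.0) / 204.5 = 7325/204.5 = 35.82 µg/L.
Travel time t = 19·1000 / 0.79 = 24050 s = 6.681 h.
Half-life 1.07 d → k = ln 2 / 1.07 = 0.6478 d⁻¹.
Applying C = C₀e^(−kt): 35.82 × 0.8350 = 29.91 µg/L.

29.9 µg/L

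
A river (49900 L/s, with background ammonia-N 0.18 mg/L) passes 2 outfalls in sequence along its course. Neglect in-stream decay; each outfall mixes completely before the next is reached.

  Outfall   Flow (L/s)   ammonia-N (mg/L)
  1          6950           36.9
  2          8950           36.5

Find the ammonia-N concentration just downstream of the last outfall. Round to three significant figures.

9.00 mg/L

Below outfall 1: Q → 56850 L/s, C = (49900·0.1800 + 6950·36.90)/56850 = 4.669 mg/L.
Below outfall 2: Q → 65800 L/s, C = (56850·4.669 + 8950·36.50)/65800 = 8.999 mg/L.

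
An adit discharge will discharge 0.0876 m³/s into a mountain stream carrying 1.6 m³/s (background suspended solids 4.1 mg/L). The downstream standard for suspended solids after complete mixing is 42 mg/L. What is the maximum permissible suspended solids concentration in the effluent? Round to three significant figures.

At the limit, (Qr·Cr + Qe·Cₑ)/(Qr + Qe) = 42:
Cₑ = (1.688·42 − 1.600·4.100) / 0.08760 = 734.2 mg/L.

734 mg/L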